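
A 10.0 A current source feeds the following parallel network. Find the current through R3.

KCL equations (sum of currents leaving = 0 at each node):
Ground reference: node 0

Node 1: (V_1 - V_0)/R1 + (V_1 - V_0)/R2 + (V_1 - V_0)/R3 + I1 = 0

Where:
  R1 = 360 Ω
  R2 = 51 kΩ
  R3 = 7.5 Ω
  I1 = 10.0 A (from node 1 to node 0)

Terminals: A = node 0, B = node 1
All resistors sit directly between nodes 0 and 1, so they are in parallel and share one voltage V; the full source current 10 A splits among them.
1/R_par = 1/360 + 1/51000 + 1/7.5 = 0.1361 S  =>  R_par = 7.346 Ω
V = I × R_par = 10 × 7.346 = 73.46 V
I_R3 = V/R3 = 73.46/7.5 = 9.795 A

Final answer: 9.795 A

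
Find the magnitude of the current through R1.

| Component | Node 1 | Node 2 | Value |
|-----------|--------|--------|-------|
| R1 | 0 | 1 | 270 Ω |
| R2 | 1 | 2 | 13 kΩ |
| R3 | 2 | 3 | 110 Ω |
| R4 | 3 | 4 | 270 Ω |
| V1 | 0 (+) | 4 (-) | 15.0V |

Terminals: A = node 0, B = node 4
Nodal analysis, taking node 4 as the 0 V reference.
Source V1 fixes V_0 = 15 V.
KCL at each unknown node (sum of currents leaving = 0; resistances in Ω):
  Node 1: (V_1 - 15)/270 + (V_1 - V_2)/13000 = 0
  Node 2: (V_2 - V_1)/13000 + (V_2 - V_3)/110 = 0
  Node 3: (V_3 - V_2)/110 + (V_3 - 0)/270 = 0
Collecting terms (coefficients in siemens):
  0.003781·V_1 - 0.00007692·V_2 = 0.05556
  0.009168·V_2 - 0.00007692·V_1 - 0.009091·V_3 = 0
  0.01279·V_3 - 0.009091·V_2 = 0
Solving these 3 simultaneous equations (Gaussian elimination) gives:
  V_1 = 14.7 V, V_2 = 0.4176 V, V_3 = 0.2967 V
I_R1 = (V_0 - V_1)/R1 = (15 - 14.7)/270 = 0.001099 A
|I_R1| = 0.001099 A

Final answer: |I_R1| = 0.001099 A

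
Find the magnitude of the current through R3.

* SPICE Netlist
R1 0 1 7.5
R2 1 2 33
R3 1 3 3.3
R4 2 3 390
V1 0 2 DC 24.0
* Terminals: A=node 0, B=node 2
Nodal analysis, taking node 2 as the 0 V reference.
Source V1 fixes V_0 = 24 V.
KCL at each unknown node (sum of currents leaving = 0; resistances in Ω):
  Node 1: (V_1 - 24)/7.5 + (V_1 - 0)/33 + (V_1 - V_3)/3.3 = 0
  Node 3: (V_3 - V_1)/3.3 + (V_3 - 0)/390 = 0
Collecting terms (coefficients in siemens):
  0.4667·V_1 - 0.303·V_3 = 3.2
  0.3056·V_3 - 0.303·V_1 = 0
Determinant D = (0.4667)(0.3056) - (-0.303)(-0.303) = 0.05078
V_1 = [(3.2)(0.3056) - (-0.303)(0)]/D = 19.26 V
V_3 = [(0.4667)(0) - (3.2)(-0.303)]/D = 19.09 V
I_R3 = (V_1 - V_3)/R3 = (19.26 - 19.09)/3.3 = 0.04896 A
|I_R3| = 0.04896 A

Final answer: |I_R3| = 0.04896 A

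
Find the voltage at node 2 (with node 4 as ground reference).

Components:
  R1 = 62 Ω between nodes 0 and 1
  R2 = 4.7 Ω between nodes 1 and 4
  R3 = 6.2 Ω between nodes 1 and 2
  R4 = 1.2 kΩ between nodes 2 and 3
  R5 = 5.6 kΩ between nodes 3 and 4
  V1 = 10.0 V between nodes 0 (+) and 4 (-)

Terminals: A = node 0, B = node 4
Nodal analysis, taking node 4 as the 0 V reference.
Source V1 fixes V_0 = 10 V.
KCL at each unknown node (sum of currents leaving = 0; resistances in Ω):
  Node 1: (V_1 - 10)/62 + (V_1 - 0)/4.7 + (V_1 - V_2)/6.2 = 0
  Node 2: (V_2 - V_1)/6.2 + (V_2 - V_3)/1200 = 0
  Node 3: (V_3 - V_2)/1200 + (V_3 - 0)/5600 = 0
Collecting terms (coefficients in siemens):
  0.3902·V_1 - 0.1613·V_2 = 0.1613
  0.1621·V_2 - 0.1613·V_1 - 0.0008333·V_3 = 0
  0.001012·V_3 - 0.0008333·V_2 = 0
Solving these 3 simultaneous equations (Gaussian elimination) gives:
  V_1 = 0.7042 V, V_2 = 0.7036 V, V_3 = 0.5794 V
The requested potential is V_2 = 0.7036 V.

Final answer: V_2 = 0.7036 V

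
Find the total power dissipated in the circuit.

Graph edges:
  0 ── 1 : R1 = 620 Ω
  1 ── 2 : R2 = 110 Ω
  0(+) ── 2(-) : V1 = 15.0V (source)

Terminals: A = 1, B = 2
Nodal analysis, taking node 2 as the 0 V reference.
Source V1 fixes V_0 = 15 V.
KCL at each unknown node (sum of currents leaving = 0; resistances in Ω):
  Node 1: (V_1 - 15)/620 + (V_1 - 0)/110 = 0
Collecting terms: 0.0107 × V_1 = 0.02419  =>  V_1 = 2.26 V
Power in each resistor, P = (ΔV)²/R:
  P_R1 = (15 - 2.26)²/620 = 0.2618 W
  P_R2 = (2.26 - 0)²/110 = 0.04644 W
P_total = P_R1 + P_R2 = 0.3082 W

Final answer: 0.3082 W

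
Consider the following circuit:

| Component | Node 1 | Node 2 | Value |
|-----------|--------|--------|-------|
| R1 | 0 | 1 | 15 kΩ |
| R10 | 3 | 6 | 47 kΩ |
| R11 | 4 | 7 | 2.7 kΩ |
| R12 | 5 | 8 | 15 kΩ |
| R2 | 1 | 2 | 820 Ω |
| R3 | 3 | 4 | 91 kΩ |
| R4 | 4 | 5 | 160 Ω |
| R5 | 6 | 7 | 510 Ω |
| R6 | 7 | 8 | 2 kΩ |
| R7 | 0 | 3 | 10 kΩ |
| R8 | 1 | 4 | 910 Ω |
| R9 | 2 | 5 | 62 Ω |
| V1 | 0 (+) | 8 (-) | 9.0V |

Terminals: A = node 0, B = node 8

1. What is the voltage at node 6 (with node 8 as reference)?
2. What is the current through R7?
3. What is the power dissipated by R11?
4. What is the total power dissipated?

Nodal analysis, taking node 8 as the 0 V reference.
Source V1 fixes V_0 = 9 V.
KCL at each unknown node (sum of currents leaving = 0; resistances in Ω):
  Node 1: (V_1 - 9)/15000 + (V_1 - V_2)/820 + (V_1 - V_4)/910 = 0
  Node 2: (V_2 - V_1)/820 + (V_2 - V_5)/62 = 0
  Node 3: (V_3 - V_4)/91000 + (V_3 - 9)/10000 + (V_3 - V_6)/47000 = 0
  Node 4: (V_4 - V_3)/91000 + (V_4 - V_5)/160 + (V_4 - V_1)/910 + (V_4 - V_7)/2700 = 0
  Node 5: (V_5 - V_4)/160 + (V_5 - V_2)/62 + (V_5 - 0)/15000 = 0
  Node 6: (V_6 - V_7)/510 + (V_6 - V_3)/47000 = 0
  Node 7: (V_7 - V_6)/510 + (V_7 - 0)/2000 + (V_7 - V_4)/2700 = 0
Collecting terms (coefficients in siemens):
  0.002385·V_1 - 0.00122·V_2 - 0.001099·V_4 = 0.0006
  0.01735·V_2 - 0.00122·V_1 - 0.01613·V_5 = 0
  0.0001323·V_3 - 0.00001099·V_4 - 0.00002128·V_6 = 0.0009
  0.00773·V_4 - 0.001099·V_1 - 0.00001099·V_3 - 0.00625·V_5 - 0.0003704·V_7 = 0
  0.02245·V_5 - 0.01613·V_2 - 0.00625·V_4 = 0
  0.001982·V_6 - 0.00002128·V_3 - 0.001961·V_7 = 0
  0.002831·V_7 - 0.0003704·V_4 - 0.001961·V_6 = 0
Solving these 7 simultaneous equations (Gaussian elimination) gives:
  V_1 = 2.222 V, V_2 = 2.04 V, V_3 = 7.144 V, V_4 = 2.012 V
  V_5 = 2.026 V, V_6 = 1.071 V, V_7 = 1.005 V
Part 1:
  Read off the nodal solution: V_6 = 1.071 V
Part 2:
  I_R7 = (V_0 - V_3)/R7 = (9 - 7.144)/10000 = 0.0001856 A
  Magnitude: I_R7 = 0.0001856 A
Part 3:
  I_R11 = (V_4 - V_7)/R11 = (2.012 - 1.005)/2700 = 0.0003732 A
  P_R11 = I_R11² × R11 = (0.0003732)² × 2700 = 0.000376 W
Part 4:
  Power in each resistor, P = (ΔV)²/R:
    P_R1 = (9 - 2.222)²/15000 = 0.003063 W
    P_R2 = (2.222 - 2.04)²/820 = 0.00004032 W
    P_R3 = (7.144 - 2.012)²/91000 = 0.0002894 W
    P_R4 = (2.012 - 2.026)²/160 = 0.000001201 W
    P_R5 = (1.071 - 1.005)²/510 = 0.000008516 W
    P_R6 = (1.005 - 0)²/2000 = 0.0005048 W
    P_R7 = (9 - 7.144)²/10000 = 0.0003445 W
    P_R8 = (2.222 - 2.012)²/910 = 0.0000482 W
    P_R9 = (2.04 - 2.026)²/62 = 0.000003048 W
    P_R10 = (7.144 - 1.071)²/47000 = 0.0007848 W
    P_R11 = (2.012 - 1.005)²/2700 = 0.000376 W
    P_R12 = (2.026 - 0)²/15000 = 0.0002737 W
  P_total = P_R1 + P_R2 + P_R3 + P_R4 + P_R5 + P_R6 + P_R7 + P_R8 + P_R9 + P_R10 + P_R11 + P_R12 = 0.005737 W

Final answers:
1. V_6 = 1.071 V
2. I_R7 = 0.0001856 A
3. P_R11 = 0.000376 W
4. P_total = 0.005737 W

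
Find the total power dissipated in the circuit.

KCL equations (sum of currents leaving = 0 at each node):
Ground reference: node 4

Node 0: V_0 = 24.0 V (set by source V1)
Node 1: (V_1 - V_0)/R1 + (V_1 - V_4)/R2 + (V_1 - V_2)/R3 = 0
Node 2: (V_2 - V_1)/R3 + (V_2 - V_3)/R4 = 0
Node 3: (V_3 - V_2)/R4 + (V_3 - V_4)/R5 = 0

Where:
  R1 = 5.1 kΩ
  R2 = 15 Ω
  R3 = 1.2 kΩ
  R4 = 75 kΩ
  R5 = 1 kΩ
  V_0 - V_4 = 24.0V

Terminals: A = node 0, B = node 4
Nodal analysis, taking node 4 as the 0 V reference.
Source V1 fixes V_0 = 24 V.
KCL at each unknown node (sum of currents leaving = 0; resistances in Ω):
  Node 1: (V_1 - 24)/5100 + (V_1 - 0)/15 + (V_1 - V_2)/1200 = 0
  Node 2: (V_2 - V_1)/1200 + (V_2 - V_3)/75000 = 0
  Node 3: (V_3 - V_2)/75000 + (V_3 - 0)/1000 = 0
Collecting terms (coefficients in siemens):
  0.0677·V_1 - 0.0008333·V_2 = 0.004706
  0.0008467·V_2 - 0.0008333·V_1 - 0.00001333·V_3 = 0
  0.001013·V_3 - 0.00001333·V_2 = 0
Solving these 3 simultaneous equations (Gaussian elimination) gives:
  V_1 = 0.07037 V, V_2 = 0.06927 V, V_3 = 0.0009115 V
Power in each resistor, P = (ΔV)²/R:
  P_R1 = (24 - 0.07037)²/5100 = 0.1123 W
  P_R2 = (0.07037 - 0)²/15 = 0.0003301 W
  P_R3 = (0.07037 - 0.06927)²/1200 = 0.000000000997 W
  P_R4 = (0.06927 - 0.0009115)²/75000 = 0.00000006231 W
  P_R5 = (0.0009115 - 0)²/1000 = 0.0000000008308 W
P_total = P_R1 + P_R2 + P_R3 + P_R4 + P_R5 = 0.1126 W

Final answer: 0.1126 W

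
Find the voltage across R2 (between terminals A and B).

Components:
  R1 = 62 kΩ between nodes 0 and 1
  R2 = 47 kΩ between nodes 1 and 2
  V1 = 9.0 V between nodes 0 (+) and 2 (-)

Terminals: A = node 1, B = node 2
R1 and R2 are in series across V1 (node 0 → node 1 → node 2), and the output A–B is taken across R2, so this is a voltage divider.
Series current: I = V1/(R1 + R2) = 9/(62000 + 47000) = 9/109000 = 0.00008257 A
V_R2 = I × R2 = V1 × R2/(R1 + R2) = 9 × 47000/109000 = 3.881 V

Final answer: 3.881 V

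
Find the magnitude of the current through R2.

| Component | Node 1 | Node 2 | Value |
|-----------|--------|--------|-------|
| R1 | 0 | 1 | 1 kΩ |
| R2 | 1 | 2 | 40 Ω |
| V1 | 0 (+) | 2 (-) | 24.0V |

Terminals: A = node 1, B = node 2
Nodal analysis, taking node 2 as the 0 V reference.
Source V1 fixes V_0 = 24 V.
KCL at each unknown node (sum of currents leaving = 0; resistances in Ω):
  Node 1: (V_1 - 24)/1000 + (V_1 - 0)/40 = 0
Collecting terms: 0.026 × V_1 = 0.024  =>  V_1 = 0.9231 V
I_R2 = (V_1 - V_2)/R2 = (0.9231 - 0)/40 = 0.02308 A
|I_R2| = 0.02308 A

Final answer: |I_R2| = 0.02308 A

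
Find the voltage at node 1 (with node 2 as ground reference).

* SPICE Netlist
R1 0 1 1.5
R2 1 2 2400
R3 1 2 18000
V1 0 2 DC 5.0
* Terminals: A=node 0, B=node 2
Nodal analysis, taking node 2 as the 0 V reference.
Source V1 fixes V_0 = 5 V.
KCL at each unknown node (sum of currents leaving = 0; resistances in Ω):
  Node 1: (V_1 - 5)/1.5 + (V_1 - 0)/2400 + (V_1 - 0)/18000 = 0
Collecting terms: 0.6671 × V_1 = 3.333  =>  V_1 = 4.996 V
The requested potential is V_1 = 4.996 V.

Final answer: V_1 = 4.996 V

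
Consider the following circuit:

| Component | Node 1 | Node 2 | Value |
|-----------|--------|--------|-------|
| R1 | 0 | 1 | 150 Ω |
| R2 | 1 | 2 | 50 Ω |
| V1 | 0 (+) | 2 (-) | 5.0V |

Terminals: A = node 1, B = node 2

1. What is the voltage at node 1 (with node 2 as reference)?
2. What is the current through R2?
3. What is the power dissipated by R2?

Nodal analysis, taking node 2 as the 0 V reference.
Source V1 fixes V_0 = 5 V.
KCL at each unknown node (sum of currents leaving = 0; resistances in Ω):
  Node 1: (V_1 - 5)/150 + (V_1 - 0)/50 = 0
Collecting terms: 0.02667 × V_1 = 0.03333  =>  V_1 = 1.25 V
Part 1:
  Read off the nodal solution: V_1 = 1.25 V
Part 2:
  I_R2 = (V_1 - V_2)/R2 = (1.25 - 0)/50 = 0.025 A
  Magnitude: I_R2 = 0.025 A
Part 3:
  I_R2 = (V_1 - V_2)/R2 = (1.25 - 0)/50 = 0.025 A
  P_R2 = I_R2² × R2 = (0.025)² × 50 = 0.03125 W

Final answers:
1. V_1 = 1.25 V
2. I_R2 = 0.025 A
3. P_R2 = 0.03125 W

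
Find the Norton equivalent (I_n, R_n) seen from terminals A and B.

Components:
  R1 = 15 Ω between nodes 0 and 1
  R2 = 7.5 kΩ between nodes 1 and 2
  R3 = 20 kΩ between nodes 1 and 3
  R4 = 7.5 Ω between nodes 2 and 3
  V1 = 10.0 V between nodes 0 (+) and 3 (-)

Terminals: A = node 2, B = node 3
Find the Thévenin equivalent first; then I_n = V_th/R_th and R_n = R_th.
Step 1 — V_th is the open-circuit voltage V_A - V_B (nothing connected across the terminals).
Nodal analysis, taking node 3 as the 0 V reference.
Source V1 fixes V_0 = 10 V.
KCL at each unknown node (sum of currents leaving = 0; resistances in Ω):
  Node 1: (V_1 - 10)/15 + (V_1 - V_2)/7500 + (V_1 - 0)/20000 = 0
  Node 2: (V_2 - V_1)/7500 + (V_2 - 0)/7.5 = 0
Collecting terms (coefficients in siemens):
  0.06685·V_1 - 0.0001333·V_2 = 0.6667
  0.1335·V_2 - 0.0001333·V_1 = 0
Determinant D = (0.06685)(0.1335) - (-0.0001333)(-0.0001333) = 0.008922
V_1 = [(0.6667)(0.1335) - (-0.0001333)(0)]/D = 9.973 V
V_2 = [(0.06685)(0) - (0.6667)(-0.0001333)]/D = 0.009963 V
V_th = V_2 - V_3 = 0.009963 - 0 = 0.009963 V
Step 2 — R_th: zero the source — replace V1 by a short circuit (node 3 merges into node 0) — and find the resistance seen between A (node 2) and B (node 0).
Reduce the network between node 2 (A) and node 0 (B) by series/parallel combination:
  Rp1 = R1 ‖ R3 (parallel, both between nodes 0 and 1) = 1/(1/15 + 1/20000) = 14.99 Ω
  Rs1 = R2 + Rp1 (series, joined only at node 1) = 7500 + 14.99 = 7515 Ω
  Rp2 = R4 ‖ Rs1 (parallel, both between nodes 0 and 2) = 1/(1/7.5 + 1/7515) = 7.493 Ω
R_th = 7.493 Ω
I_n = V_th/R_th = 0.009963/7.493 = 0.00133 A, and R_n = R_th = 7.493 Ω

Final answer: I_n = 0.00133 A, R_n = 7.493 Ω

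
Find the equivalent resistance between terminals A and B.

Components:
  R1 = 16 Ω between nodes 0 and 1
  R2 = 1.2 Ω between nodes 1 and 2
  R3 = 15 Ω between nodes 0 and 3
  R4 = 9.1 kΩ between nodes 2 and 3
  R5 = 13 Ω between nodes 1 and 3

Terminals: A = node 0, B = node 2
The network is not a plain series/parallel combination. Inject a 1 A test current into terminal A (node 0) and return it from terminal B (node 2); then R_eq = V_A / (1 A).
Nodal analysis, taking node 2 as the 0 V reference.
Current source I_test pushes 1 A into node 0 and draws it out of node 2.
KCL at each unknown node (sum of currents leaving = 0; resistances in Ω):
  Node 0: (V_0 - V_1)/16 + (V_0 - V_3)/15 - 1 = 0
  Node 1: (V_1 - V_0)/16 + (V_1 - 0)/1.2 + (V_1 - V_3)/13 = 0
  Node 3: (V_3 - V_0)/15 + (V_3 - V_1)/13 + (V_3 - 0)/9100 = 0
Collecting terms (coefficients in siemens):
  0.1292·V_0 - 0.0625·V_1 - 0.06667·V_3 = 1
  0.9728·V_1 - 0.0625·V_0 - 0.07692·V_3 = 0
  0.1437·V_3 - 0.06667·V_0 - 0.07692·V_1 = 0
Solving these 3 simultaneous equations (Gaussian elimination) gives:
  V_0 = 11.38 V, V_1 = 1.199 V, V_3 = 5.921 V
R_eq = V_0 / 1 A = 11.38 Ω

Final answer: 11.38 Ω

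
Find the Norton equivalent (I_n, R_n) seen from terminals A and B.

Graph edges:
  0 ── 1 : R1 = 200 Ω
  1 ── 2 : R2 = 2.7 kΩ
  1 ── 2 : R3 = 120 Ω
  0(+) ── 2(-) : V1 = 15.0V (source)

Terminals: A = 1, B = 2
Find the Thévenin equivalent first; then I_n = V_th/R_th and R_n = R_th.
Step 1 — V_th is the open-circuit voltage V_A - V_B (nothing connected across the terminals).
Nodal analysis, taking node 2 as the 0 V reference.
Source V1 fixes V_0 = 15 V.
KCL at each unknown node (sum of currents leaving = 0; resistances in Ω):
  Node 1: (V_1 - 15)/200 + (V_1 - 0)/2700 + (V_1 - 0)/120 = 0
Collecting terms: 0.0137 × V_1 = 0.075  =>  V_1 = 5.473 V
V_th = V_1 - V_2 = 5.473 - 0 = 5.473 V
Step 2 — R_th: zero the source — replace V1 by a short circuit (node 2 merges into node 0) — and find the resistance seen between A (node 1) and B (node 0).
Reduce the network between node 1 (A) and node 0 (B) by series/parallel combination:
  Rp1 = R1 ‖ R2 ‖ R3 (parallel, all between nodes 0 and 1) = 1/(1/200 + 1/2700 + 1/120) = 72.97 Ω
R_th = 72.97 Ω
I_n = V_th/R_th = 5.473/72.97 = 0.075 A, and R_n = R_th = 72.97 Ω

Final answer: I_n = 0.075 A, R_n = 72.97 Ω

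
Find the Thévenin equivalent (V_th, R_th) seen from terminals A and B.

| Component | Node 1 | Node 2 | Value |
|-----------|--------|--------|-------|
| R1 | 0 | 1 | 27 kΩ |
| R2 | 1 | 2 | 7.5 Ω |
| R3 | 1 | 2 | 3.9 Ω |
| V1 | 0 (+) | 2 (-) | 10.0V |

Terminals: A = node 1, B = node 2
Step 1 — V_th is the open-circuit voltage V_A - V_B (nothing connected across the terminals).
Nodal analysis, taking node 2 as the 0 V reference.
Source V1 fixes V_0 = 10 V.
KCL at each unknown node (sum of currents leaving = 0; resistances in Ω):
  Node 1: (V_1 - 10)/27000 + (V_1 - 0)/7.5 + (V_1 - 0)/3.9 = 0
Collecting terms: 0.3898 × V_1 = 0.0003704  =>  V_1 = 0.0009502 V
V_th = V_1 - V_2 = 0.0009502 - 0 = 0.0009502 V
Step 2 — R_th: zero the source — replace V1 by a short circuit (node 2 merges into node 0) — and find the resistance seen between A (node 1) and B (node 0).
Reduce the network between node 1 (A) and node 0 (B) by series/parallel combination:
  Rp1 = R1 ‖ R2 ‖ R3 (parallel, all between nodes 0 and 1) = 1/(1/27000 + 1/7.5 + 1/3.9) = 2.566 Ω
R_th = 2.566 Ω

Final answer: V_th = 0.0009502 V, R_th = 2.566 Ω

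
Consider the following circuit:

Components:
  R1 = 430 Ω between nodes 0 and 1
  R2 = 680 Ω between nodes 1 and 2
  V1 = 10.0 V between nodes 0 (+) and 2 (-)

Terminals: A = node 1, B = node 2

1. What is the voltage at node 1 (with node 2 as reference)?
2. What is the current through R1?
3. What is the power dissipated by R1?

Nodal analysis, taking node 2 as the 0 V reference.
Source V1 fixes V_0 = 10 V.
KCL at each unknown node (sum of currents leaving = 0; resistances in Ω):
  Node 1: (V_1 - 10)/430 + (V_1 - 0)/680 = 0
Collecting terms: 0.003796 × V_1 = 0.02326  =>  V_1 = 6.126 V
Part 1:
  Read off the nodal solution: V_1 = 6.126 V
Part 2:
  I_R1 = (V_0 - V_1)/R1 = (10 - 6.126)/430 = 0.009009 A
  Magnitude: I_R1 = 0.009009 A
Part 3:
  I_R1 = (V_0 - V_1)/R1 = (10 - 6.126)/430 = 0.009009 A
  P_R1 = I_R1² × R1 = (0.009009)² × 430 = 0.0349 W

Final answers:
1. V_1 = 6.126 V
2. I_R1 = 0.009009 A
3. P_R1 = 0.0349 W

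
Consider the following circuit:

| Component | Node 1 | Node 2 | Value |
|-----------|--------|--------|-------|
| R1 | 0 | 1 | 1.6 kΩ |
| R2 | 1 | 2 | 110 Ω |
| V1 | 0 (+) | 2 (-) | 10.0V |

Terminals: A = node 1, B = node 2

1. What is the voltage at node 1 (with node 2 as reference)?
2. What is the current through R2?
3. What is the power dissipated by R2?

Nodal analysis, taking node 2 as the 0 V reference.
Source V1 fixes V_0 = 10 V.
KCL at each unknown node (sum of currents leaving = 0; resistances in Ω):
  Node 1: (V_1 - 10)/1600 + (V_1 - 0)/110 = 0
Collecting terms: 0.009716 × V_1 = 0.00625  =>  V_1 = 0.6433 V
Part 1:
  Read off the nodal solution: V_1 = 0.6433 V
Part 2:
  I_R2 = (V_1 - V_2)/R2 = (0.6433 - 0)/110 = 0.005848 A
  Magnitude: I_R2 = 0.005848 A
Part 3:
  I_R2 = (V_1 - V_2)/R2 = (0.6433 - 0)/110 = 0.005848 A
  P_R2 = I_R2² × R2 = (0.005848)² × 110 = 0.003762 W

Final answers:
1. V_1 = 0.6433 V
2. I_R2 = 0.005848 A
3. P_R2 = 0.003762 W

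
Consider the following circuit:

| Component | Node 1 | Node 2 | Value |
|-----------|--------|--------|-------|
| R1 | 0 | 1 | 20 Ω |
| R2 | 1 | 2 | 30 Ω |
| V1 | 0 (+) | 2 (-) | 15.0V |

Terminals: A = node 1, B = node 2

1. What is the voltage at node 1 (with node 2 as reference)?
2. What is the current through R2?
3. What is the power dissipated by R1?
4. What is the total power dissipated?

Nodal analysis, taking node 2 as the 0 V reference.
Source V1 fixes V_0 = 15 V.
KCL at each unknown node (sum of currents leaving = 0; resistances in Ω):
  Node 1: (V_1 - 15)/20 + (V_1 - 0)/30 = 0
Collecting terms: 0.08333 × V_1 = 0.75  =>  V_1 = 9 V
Part 1:
  Read off the nodal solution: V_1 = 9 V
Part 2:
  I_R2 = (V_1 - V_2)/R2 = (9 - 0)/30 = 0.3 A
  Magnitude: I_R2 = 0.3 A
Part 3:
  I_R1 = (V_0 - V_1)/R1 = (15 - 9)/20 = 0.3 A
  P_R1 = I_R1² × R1 = (0.3)² × 20 = 1.8 W
Part 4:
  Power in each resistor, P = (ΔV)²/R:
    P_R1 = (15 - 9)²/20 = 1.8 W
    P_R2 = (9 - 0)²/30 = 2.7 W
  P_total = P_R1 + P_R2 = 4.5 W

Final answers:
1. V_1 = 9 V
2. I_R2 = 0.3 A
3. P_R1 = 1.8 W
4. P_total = 4.5 W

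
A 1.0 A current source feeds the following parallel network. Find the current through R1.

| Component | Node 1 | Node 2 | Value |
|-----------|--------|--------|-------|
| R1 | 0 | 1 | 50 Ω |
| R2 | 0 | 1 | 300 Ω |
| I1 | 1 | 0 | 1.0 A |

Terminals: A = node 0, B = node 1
All resistors sit directly between nodes 0 and 1, so they are in parallel and share one voltage V; the full source current 1 A splits among them.
1/R_par = 1/50 + 1/300 = 0.02333 S  =>  R_par = 42.86 Ω
V = I × R_par = 1 × 42.86 = 42.86 V
I_R1 = V/R1 = 42.86/50 = 0.8571 A

Final answer: 0.8571 A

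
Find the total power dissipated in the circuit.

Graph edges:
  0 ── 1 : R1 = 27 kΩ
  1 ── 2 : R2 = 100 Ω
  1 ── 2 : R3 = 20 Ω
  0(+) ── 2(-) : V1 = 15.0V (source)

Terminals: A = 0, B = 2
Nodal analysis, taking node 2 as the 0 V reference.
Source V1 fixes V_0 = 15 V.
KCL at each unknown node (sum of currents leaving = 0; resistances in Ω):
  Node 1: (V_1 - 15)/27000 + (V_1 - 0)/100 + (V_1 - 0)/20 = 0
Collecting terms: 0.06004 × V_1 = 0.0005556  =>  V_1 = 0.009254 V
Power in each resistor, P = (ΔV)²/R:
  P_R1 = (15 - 0.009254)²/27000 = 0.008323 W
  P_R2 = (0.009254 - 0)²/100 = 0.0000008563 W
  P_R3 = (0.009254 - 0)²/20 = 0.000004281 W
P_total = P_R1 + P_R2 + P_R3 = 0.008328 W

Final answer: 0.008328 W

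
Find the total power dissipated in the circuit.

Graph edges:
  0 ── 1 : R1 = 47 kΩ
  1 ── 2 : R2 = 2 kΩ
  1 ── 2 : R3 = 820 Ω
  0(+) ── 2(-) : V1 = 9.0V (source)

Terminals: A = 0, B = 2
Nodal analysis, taking node 2 as the 0 V reference.
Source V1 fixes V_0 = 9 V.
KCL at each unknown node (sum of currents leaving = 0; resistances in Ω):
  Node 1: (V_1 - 9)/47000 + (V_1 - 0)/2000 + (V_1 - 0)/820 = 0
Collecting terms: 0.001741 × V_1 = 0.0001915  =>  V_1 = 0.11 V
Power in each resistor, P = (ΔV)²/R:
  P_R1 = (9 - 0.11)²/47000 = 0.001682 W
  P_R2 = (0.11 - 0)²/2000 = 0.00000605 W
  P_R3 = (0.11 - 0)²/820 = 0.00001476 W
P_total = P_R1 + P_R2 + P_R3 = 0.001702 W

Final answer: 0.001702 W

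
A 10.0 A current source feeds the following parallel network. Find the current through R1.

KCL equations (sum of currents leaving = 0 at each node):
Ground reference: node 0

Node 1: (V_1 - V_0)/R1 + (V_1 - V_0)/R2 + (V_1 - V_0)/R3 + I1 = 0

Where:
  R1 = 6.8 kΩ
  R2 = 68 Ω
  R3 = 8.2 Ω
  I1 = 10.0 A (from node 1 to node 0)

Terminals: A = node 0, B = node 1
All resistors sit directly between nodes 0 and 1, so they are in parallel and share one voltage V; the full source current 10 A splits among them.
1/R_par = 1/6800 + 1/68 + 1/8.2 = 0.1368 S  =>  R_par = 7.31 Ω
V = I × R_par = 10 × 7.31 = 73.1 V
I_R1 = V/R1 = 73.1/6800 = 0.01075 A

Final answer: 0.01075 A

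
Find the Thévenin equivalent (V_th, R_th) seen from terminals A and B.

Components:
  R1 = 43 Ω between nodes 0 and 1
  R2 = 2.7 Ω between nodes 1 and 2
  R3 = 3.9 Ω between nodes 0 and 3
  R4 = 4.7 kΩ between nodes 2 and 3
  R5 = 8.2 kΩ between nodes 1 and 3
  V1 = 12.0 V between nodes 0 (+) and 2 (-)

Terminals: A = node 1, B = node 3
Step 1 — V_th is the open-circuit voltage V_A - V_B (nothing connected across the terminals).
Nodal analysis, taking node 2 as the 0 V reference.
Source V1 fixes V_0 = 12 V.
KCL at each unknown node (sum of currents leaving = 0; resistances in Ω):
  Node 1: (V_1 - 12)/43 + (V_1 - 0)/2.7 + (V_1 - V_3)/8200 = 0
  Node 3: (V_3 - 12)/3.9 + (V_3 - 0)/4700 + (V_3 - V_1)/8200 = 0
Collecting terms (coefficients in siemens):
  0.3937·V_1 - 0.000122·V_3 = 0.2791
  0.2567·V_3 - 0.000122·V_1 = 3.077
Determinant D = (0.3937)(0.2567) - (-0.000122)(-0.000122) = 0.1011
V_1 = [(0.2791)(0.2567) - (-0.000122)(3.077)]/D = 0.7125 V
V_3 = [(0.3937)(3.077) - (0.2791)(-0.000122)]/D = 11.98 V
V_th = V_1 - V_3 = 0.7125 - 11.98 = -11.27 V
Step 2 — R_th: zero the source — replace V1 by a short circuit (node 2 merges into node 0) — and find the resistance seen between A (node 1) and B (node 3).
Reduce the network between node 1 (A) and node 3 (B) by series/parallel combination:
  Rp1 = R1 ‖ R2 (parallel, both between nodes 0 and 1) = 1/(1/43 + 1/2.7) = 2.54 Ω
  Rp2 = R3 ‖ R4 (parallel, both between nodes 0 and 3) = 1/(1/3.9 + 1/4700) = 3.897 Ω
  Rs1 = Rp1 + Rp2 (series, joined only at node 0) = 2.54 + 3.897 = 6.437 Ω
  Rp3 = R5 ‖ Rs1 (parallel, both between nodes 1 and 3) = 1/(1/8200 + 1/6.437) = 6.432 Ω
R_th = 6.432 Ω

Final answer: V_th = -11.27 V, R_th = 6.432 Ω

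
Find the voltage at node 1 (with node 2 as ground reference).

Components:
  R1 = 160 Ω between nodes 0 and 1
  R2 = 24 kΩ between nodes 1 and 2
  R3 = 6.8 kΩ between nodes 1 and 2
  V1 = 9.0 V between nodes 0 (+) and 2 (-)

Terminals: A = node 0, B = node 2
Nodal analysis, taking node 2 as the 0 V reference.
Source V1 fixes V_0 = 9 V.
KCL at each unknown node (sum of currents leaving = 0; resistances in Ω):
  Node 1: (V_1 - 9)/160 + (V_1 - 0)/24000 + (V_1 - 0)/6800 = 0
Collecting terms: 0.006439 × V_1 = 0.05625  =>  V_1 = 8.736 V
The requested potential is V_1 = 8.736 V.

Final answer: V_1 = 8.736 V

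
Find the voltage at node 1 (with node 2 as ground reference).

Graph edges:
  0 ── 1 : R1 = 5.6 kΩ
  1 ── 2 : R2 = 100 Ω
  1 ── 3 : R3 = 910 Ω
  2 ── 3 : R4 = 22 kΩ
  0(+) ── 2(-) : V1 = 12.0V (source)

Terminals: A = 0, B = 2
Nodal analysis, taking node 2 as the 0 V reference.
Source V1 fixes V_0 = 12 V.
KCL at each unknown node (sum of currents leaving = 0; resistances in Ω):
  Node 1: (V_1 - 12)/5600 + (V_1 - 0)/100 + (V_1 - V_3)/910 = 0
  Node 3: (V_3 - V_1)/910 + (V_3 - 0)/22000 = 0
Collecting terms (coefficients in siemens):
  0.01128·V_1 - 0.001099·V_3 = 0.002143
  0.001144·V_3 - 0.001099·V_1 = 0
Determinant D = (0.01128)(0.001144) - (-0.001099)(-0.001099) = 0.0000117
V_1 = [(0.002143)(0.001144) - (-0.001099)(0)]/D = 0.2096 V
V_3 = [(0.01128)(0) - (0.002143)(-0.001099)]/D = 0.2013 V
The requested potential is V_1 = 0.2096 V.

Final answer: V_1 = 0.2096 V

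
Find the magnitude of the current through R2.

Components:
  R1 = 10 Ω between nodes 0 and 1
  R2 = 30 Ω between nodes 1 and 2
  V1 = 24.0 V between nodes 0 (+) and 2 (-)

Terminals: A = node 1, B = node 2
Nodal analysis, taking node 2 as the 0 V reference.
Source V1 fixes V_0 = 24 V.
KCL at each unknown node (sum of currents leaving = 0; resistances in Ω):
  Node 1: (V_1 - 24)/10 + (V_1 - 0)/30 = 0
Collecting terms: 0.1333 × V_1 = 2.4  =>  V_1 = 18 V
I_R2 = (V_1 - V_2)/R2 = (18 - 0)/30 = 0.6 A
|I_R2| = 0.6 A

Final answer: |I_R2| = 0.6 A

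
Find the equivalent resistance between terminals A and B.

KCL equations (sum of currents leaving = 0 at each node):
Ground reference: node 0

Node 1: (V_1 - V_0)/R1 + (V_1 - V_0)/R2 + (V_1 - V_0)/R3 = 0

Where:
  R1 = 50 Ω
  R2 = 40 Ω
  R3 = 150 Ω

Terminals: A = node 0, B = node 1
Reduce the network between node 0 (A) and node 1 (B) by series/parallel combination:
  Rp1 = R1 ‖ R2 ‖ R3 (parallel, all between nodes 0 and 1) = 1/(1/50 + 1/40 + 1/150) = 19.35 Ω
R_eq = 19.35 Ω

Final answer: 19.35 Ω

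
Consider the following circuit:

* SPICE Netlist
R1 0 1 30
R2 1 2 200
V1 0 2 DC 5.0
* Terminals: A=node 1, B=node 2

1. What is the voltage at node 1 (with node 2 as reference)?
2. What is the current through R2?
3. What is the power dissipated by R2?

Nodal analysis, taking node 2 as the 0 V reference.
Source V1 fixes V_0 = 5 V.
KCL at each unknown node (sum of currents leaving = 0; resistances in Ω):
  Node 1: (V_1 - 5)/30 + (V_1 - 0)/200 = 0
Collecting terms: 0.03833 × V_1 = 0.1667  =>  V_1 = 4.348 V
Part 1:
  Read off the nodal solution: V_1 = 4.348 V
Part 2:
  I_R2 = (V_1 - V_2)/R2 = (4.348 - 0)/200 = 0.02174 A
  Magnitude: I_R2 = 0.02174 A
Part 3:
  I_R2 = (V_1 - V_2)/R2 = (4.348 - 0)/200 = 0.02174 A
  P_R2 = I_R2² × R2 = (0.02174)² × 200 = 0.09452 W

Final answers:
1. V_1 = 4.348 V
2. I_R2 = 0.02174 A
3. P_R2 = 0.09452 W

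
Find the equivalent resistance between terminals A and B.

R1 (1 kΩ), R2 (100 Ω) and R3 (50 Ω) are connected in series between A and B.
Reduce the network between node 0 (A) and node 3 (B) by series/parallel combination:
  Rs1 = R1 + R2 (series, joined only at node 1) = 1000 + 100 = 1100 Ω
  Rs2 = R3 + Rs1 (series, joined only at node 2) = 50 + 1100 = 1150 Ω
R_eq = 1.15 kΩ

Final answer: 1.15 kΩ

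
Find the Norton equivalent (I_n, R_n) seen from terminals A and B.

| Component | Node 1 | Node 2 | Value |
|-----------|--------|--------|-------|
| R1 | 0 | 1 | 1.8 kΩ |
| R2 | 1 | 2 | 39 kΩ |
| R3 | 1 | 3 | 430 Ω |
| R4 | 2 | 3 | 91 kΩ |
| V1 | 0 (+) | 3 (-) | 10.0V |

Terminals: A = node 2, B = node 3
Find the Thévenin equivalent first; then I_n = V_th/R_th and R_n = R_th.
Step 1 — V_th is the open-circuit voltage V_A - V_B (nothing connected across the terminals).
Nodal analysis, taking node 3 as the 0 V reference.
Source V1 fixes V_0 = 10 V.
KCL at each unknown node (sum of currents leaving = 0; resistances in Ω):
  Node 1: (V_1 - 10)/1800 + (V_1 - V_2)/39000 + (V_1 - 0)/430 = 0
  Node 2: (V_2 - V_1)/39000 + (V_2 - 0)/91000 = 0
Collecting terms (coefficients in siemens):
  0.002907·V_1 - 0.00002564·V_2 = 0.005556
  0.00003663·V_2 - 0.00002564·V_1 = 0
Determinant D = (0.002907)(0.00003663) - (-0.00002564)(-0.00002564) = 0.0000001058
V_1 = [(0.005556)(0.00003663) - (-0.00002564)(0)]/D = 1.923 V
V_2 = [(0.002907)(0) - (0.005556)(-0.00002564)]/D = 1.346 V
V_th = V_2 - V_3 = 1.346 - 0 = 1.346 V
Step 2 — R_th: zero the source — replace V1 by a short circuit (node 3 merges into node 0) — and find the resistance seen between A (node 2) and B (node 0).
Reduce the network between node 2 (A) and node 0 (B) by series/parallel combination:
  Rp1 = R1 ‖ R3 (parallel, both between nodes 0 and 1) = 1/(1/1800 + 1/430) = 347.1 Ω
  Rs1 = R2 + Rp1 (series, joined only at node 1) = 39000 + 347.1 = 39350 Ω
  Rp2 = R4 ‖ Rs1 (parallel, both between nodes 0 and 2) = 1/(1/91000 + 1/39350) = 27470 Ω
R_th = 27.47 kΩ
I_n = V_th/R_th = 1.346/27470 = 0.00004901 A, and R_n = R_th = 27.47 kΩ

Final answer: I_n = 4.901e-05 A, R_n = 27.47 kΩ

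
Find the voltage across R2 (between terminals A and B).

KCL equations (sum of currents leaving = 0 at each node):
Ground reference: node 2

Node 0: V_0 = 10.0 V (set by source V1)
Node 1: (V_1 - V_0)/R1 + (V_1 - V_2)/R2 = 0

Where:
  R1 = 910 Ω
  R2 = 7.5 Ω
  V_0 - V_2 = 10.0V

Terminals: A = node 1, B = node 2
R1 and R2 are in series across V1 (node 0 → node 1 → node 2), and the output A–B is taken across R2, so this is a voltage divider.
Series current: I = V1/(R1 + R2) = 10/(910 + 7.5) = 10/917.5 = 0.0109 A
V_R2 = I × R2 = V1 × R2/(R1 + R2) = 10 × 7.5/917.5 = 0.08174 V

Final answer: 0.08174 V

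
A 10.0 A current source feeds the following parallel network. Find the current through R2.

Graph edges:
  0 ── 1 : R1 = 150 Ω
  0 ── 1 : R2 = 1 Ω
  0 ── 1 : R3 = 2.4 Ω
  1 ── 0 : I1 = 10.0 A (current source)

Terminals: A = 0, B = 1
All resistors sit directly between nodes 0 and 1, so they are in parallel and share one voltage V; the full source current 10 A splits among them.
1/R_par = 1/150 + 1/1 + 1/2.4 = 1.423 S  =>  R_par = 0.7026 Ω
V = I × R_par = 10 × 0.7026 = 7.026 V
I_R2 = V/R2 = 7.026/1 = 7.026 A

Final answer: 7.026 A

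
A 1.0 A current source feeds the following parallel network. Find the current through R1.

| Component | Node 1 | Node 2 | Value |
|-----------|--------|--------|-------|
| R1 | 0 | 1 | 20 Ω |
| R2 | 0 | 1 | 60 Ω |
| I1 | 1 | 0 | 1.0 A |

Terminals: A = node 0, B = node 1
All resistors sit directly between nodes 0 and 1, so they are in parallel and share one voltage V; the full source current 1 A splits among them.
1/R_par = 1/20 + 1/60 = 0.06667 S  =>  R_par = 15 Ω
V = I × R_par = 1 × 15 = 15 V
I_R1 = V/R1 = 15/20 = 0.75 A

Final answer: 0.75 A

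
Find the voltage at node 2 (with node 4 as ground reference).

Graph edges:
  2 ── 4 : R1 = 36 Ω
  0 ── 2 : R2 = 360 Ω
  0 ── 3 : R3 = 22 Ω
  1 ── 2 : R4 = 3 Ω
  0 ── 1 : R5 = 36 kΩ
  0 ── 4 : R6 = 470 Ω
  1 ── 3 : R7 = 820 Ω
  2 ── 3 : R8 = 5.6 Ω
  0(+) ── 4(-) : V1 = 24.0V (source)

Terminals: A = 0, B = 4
Nodal analysis, taking node 4 as the 0 V reference.
Source V1 fixes V_0 = 24 V.
KCL at each unknown node (sum of currents leaving = 0; resistances in Ω):
  Node 1: (V_1 - V_2)/3 + (V_1 - 24)/36000 + (V_1 - V_3)/820 = 0
  Node 2: (V_2 - 0)/36 + (V_2 - 24)/360 + (V_2 - V_1)/3 + (V_2 - V_3)/5.6 = 0
  Node 3: (V_3 - 24)/22 + (V_3 - V_1)/820 + (V_3 - V_2)/5.6 = 0
Collecting terms (coefficients in siemens):
  0.3346·V_1 - 0.3333·V_2 - 0.00122·V_3 = 0.0006667
  0.5425·V_2 - 0.3333·V_1 - 0.1786·V_3 = 0.06667
  0.2252·V_3 - 0.00122·V_1 - 0.1786·V_2 = 1.091
Solving these 3 simultaneous equations (Gaussian elimination) gives:
  V_1 = 14.04 V, V_2 = 14.03 V, V_3 = 16.04 V
The requested potential is V_2 = 14.03 V.

Final answer: V_2 = 14.03 V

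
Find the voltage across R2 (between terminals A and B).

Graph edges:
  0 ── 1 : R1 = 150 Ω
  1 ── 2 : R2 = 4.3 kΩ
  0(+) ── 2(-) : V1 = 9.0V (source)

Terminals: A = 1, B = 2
R1 and R2 are in series across V1 (node 0 → node 1 → node 2), and the output A–B is taken across R2, so this is a voltage divider.
Series current: I = V1/(R1 + R2) = 9/(150 + 4300) = 9/4450 = 0.002022 A
V_R2 = I × R2 = V1 × R2/(R1 + R2) = 9 × 4300/4450 = 8.697 V

Final answer: 8.697 V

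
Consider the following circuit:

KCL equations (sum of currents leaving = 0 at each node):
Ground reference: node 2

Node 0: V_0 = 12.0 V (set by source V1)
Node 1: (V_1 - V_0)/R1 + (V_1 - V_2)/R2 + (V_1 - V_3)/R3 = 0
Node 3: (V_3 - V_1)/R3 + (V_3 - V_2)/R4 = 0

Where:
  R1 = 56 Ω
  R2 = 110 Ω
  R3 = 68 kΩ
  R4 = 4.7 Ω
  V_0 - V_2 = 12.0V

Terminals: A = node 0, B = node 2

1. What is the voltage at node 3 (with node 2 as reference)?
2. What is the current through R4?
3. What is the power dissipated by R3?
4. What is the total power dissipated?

Nodal analysis, taking node 2 as the 0 V reference.
Source V1 fixes V_0 = 12 V.
KCL at each unknown node (sum of currents leaving = 0; resistances in Ω):
  Node 1: (V_1 - 12)/56 + (V_1 - 0)/110 + (V_1 - V_3)/68000 = 0
  Node 3: (V_3 - V_1)/68000 + (V_3 - 0)/4.7 = 0
Collecting terms (coefficients in siemens):
  0.02696·V_1 - 0.00001471·V_3 = 0.2143
  0.2128·V_3 - 0.00001471·V_1 = 0
Determinant D = (0.02696)(0.2128) - (-0.00001471)(-0.00001471) = 0.005737
V_1 = [(0.2143)(0.2128) - (-0.00001471)(0)]/D = 7.947 V
V_3 = [(0.02696)(0) - (0.2143)(-0.00001471)]/D = 0.0005493 V
Part 1:
  Read off the nodal solution: V_3 = 0.0005493 V
Part 2:
  I_R4 = (V_2 - V_3)/R4 = (0 - 0.0005493)/4.7 = -0.0001169 A
  Magnitude: I_R4 = 0.0001169 A
Part 3:
  I_R3 = (V_1 - V_3)/R3 = (7.947 - 0.0005493)/68000 = 0.0001169 A
  P_R3 = I_R3² × R3 = (0.0001169)² × 68000 = 0.0009287 W
Part 4:
  Power in each resistor, P = (ΔV)²/R:
    P_R1 = (12 - 7.947)²/56 = 0.2933 W
    P_R2 = (7.947 - 0)²/110 = 0.5742 W
    P_R3 = (7.947 - 0.0005493)²/68000 = 0.0009287 W
    P_R4 = (0 - 0.0005493)²/4.7 = 0.00000006419 W
  P_total = P_R1 + P_R2 + P_R3 + P_R4 = 0.8684 W

Final answers:
1. V_3 = 0.0005493 V
2. I_R4 = 0.0001169 A
3. P_R3 = 0.0009287 W
4. P_total = 0.8684 W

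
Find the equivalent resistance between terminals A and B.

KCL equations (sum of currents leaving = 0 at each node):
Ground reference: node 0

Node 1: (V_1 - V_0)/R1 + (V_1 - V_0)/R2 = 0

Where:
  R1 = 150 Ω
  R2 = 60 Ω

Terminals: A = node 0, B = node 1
Reduce the network between node 0 (A) and node 1 (B) by series/parallel combination:
  Rp1 = R1 ‖ R2 (parallel, both between nodes 0 and 1) = 1/(1/150 + 1/60) = 42.86 Ω
R_eq = 42.86 Ω

Final answer: 42.86 Ω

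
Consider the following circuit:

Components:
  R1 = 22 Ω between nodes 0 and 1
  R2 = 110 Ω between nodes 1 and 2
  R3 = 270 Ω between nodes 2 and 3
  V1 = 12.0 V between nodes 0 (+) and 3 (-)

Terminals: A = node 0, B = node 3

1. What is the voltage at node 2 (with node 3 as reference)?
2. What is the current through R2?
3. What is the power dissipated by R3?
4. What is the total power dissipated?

Nodal analysis, taking node 3 as the 0 V reference.
Source V1 fixes V_0 = 12 V.
KCL at each unknown node (sum of currents leaving = 0; resistances in Ω):
  Node 1: (V_1 - 12)/22 + (V_1 - V_2)/110 = 0
  Node 2: (V_2 - V_1)/110 + (V_2 - 0)/270 = 0
Collecting terms (coefficients in siemens):
  0.05455·V_1 - 0.009091·V_2 = 0.5455
  0.01279·V_2 - 0.009091·V_1 = 0
Determinant D = (0.05455)(0.01279) - (-0.009091)(-0.009091) = 0.0006152
V_1 = [(0.5455)(0.01279) - (-0.009091)(0)]/D = 11.34 V
V_2 = [(0.05455)(0) - (0.5455)(-0.009091)]/D = 8.06 V
Part 1:
  Read off the nodal solution: V_2 = 8.06 V
Part 2:
  I_R2 = (V_1 - V_2)/R2 = (11.34 - 8.06)/110 = 0.02985 A
  Magnitude: I_R2 = 0.02985 A
Part 3:
  I_R3 = (V_2 - V_3)/R3 = (8.06 - 0)/270 = 0.02985 A
  P_R3 = I_R3² × R3 = (0.02985)² × 270 = 0.2406 W
Part 4:
  Power in each resistor, P = (ΔV)²/R:
    P_R1 = (12 - 11.34)²/22 = 0.0196 W
    P_R2 = (11.34 - 8.06)²/110 = 0.09802 W
    P_R3 = (8.06 - 0)²/270 = 0.2406 W
  P_total = P_R1 + P_R2 + P_R3 = 0.3582 W

Final answers:
1. V_2 = 8.06 V
2. I_R2 = 0.02985 A
3. P_R3 = 0.2406 W
4. P_total = 0.3582 W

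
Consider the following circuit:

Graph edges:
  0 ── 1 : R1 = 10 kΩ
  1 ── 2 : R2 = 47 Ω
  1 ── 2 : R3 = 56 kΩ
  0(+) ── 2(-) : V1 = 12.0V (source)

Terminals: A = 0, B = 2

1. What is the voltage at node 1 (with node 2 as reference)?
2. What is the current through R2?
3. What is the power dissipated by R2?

Nodal analysis, taking node 2 as the 0 V reference.
Source V1 fixes V_0 = 12 V.
KCL at each unknown node (sum of currents leaving = 0; resistances in Ω):
  Node 1: (V_1 - 12)/10000 + (V_1 - 0)/47 + (V_1 - 0)/56000 = 0
Collecting terms: 0.02139 × V_1 = 0.0012  =>  V_1 = 0.05609 V
Part 1:
  Read off the nodal solution: V_1 = 0.05609 V
Part 2:
  I_R2 = (V_1 - V_2)/R2 = (0.05609 - 0)/47 = 0.001193 A
  Magnitude: I_R2 = 0.001193 A
Part 3:
  I_R2 = (V_1 - V_2)/R2 = (0.05609 - 0)/47 = 0.001193 A
  P_R2 = I_R2² × R2 = (0.001193)² × 47 = 0.00006694 W

Final answers:
1. V_1 = 0.05609 V
2. I_R2 = 0.001193 A
3. P_R2 = 6.694e-05 W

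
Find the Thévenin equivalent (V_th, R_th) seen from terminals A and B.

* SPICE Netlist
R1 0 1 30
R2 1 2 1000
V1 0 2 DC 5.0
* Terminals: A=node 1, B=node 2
Step 1 — V_th is the open-circuit voltage V_A - V_B (nothing connected across the terminals).
Nodal analysis, taking node 2 as the 0 V reference.
Source V1 fixes V_0 = 5 V.
KCL at each unknown node (sum of currents leaving = 0; resistances in Ω):
  Node 1: (V_1 - 5)/30 + (V_1 - 0)/1000 = 0
Collecting terms: 0.03433 × V_1 = 0.1667  =>  V_1 = 4.854 V
V_th = V_1 - V_2 = 4.854 - 0 = 4.854 V
Step 2 — R_th: zero the source — replace V1 by a short circuit (node 2 merges into node 0) — and find the resistance seen between A (node 1) and B (node 0).
Reduce the network between node 1 (A) and node 0 (B) by series/parallel combination:
  Rp1 = R1 ‖ R2 (parallel, both between nodes 0 and 1) = 1/(1/30 + 1/1000) = 29.13 Ω
R_th = 29.13 Ω

Final answer: V_th = 4.854 V, R_th = 29.13 Ω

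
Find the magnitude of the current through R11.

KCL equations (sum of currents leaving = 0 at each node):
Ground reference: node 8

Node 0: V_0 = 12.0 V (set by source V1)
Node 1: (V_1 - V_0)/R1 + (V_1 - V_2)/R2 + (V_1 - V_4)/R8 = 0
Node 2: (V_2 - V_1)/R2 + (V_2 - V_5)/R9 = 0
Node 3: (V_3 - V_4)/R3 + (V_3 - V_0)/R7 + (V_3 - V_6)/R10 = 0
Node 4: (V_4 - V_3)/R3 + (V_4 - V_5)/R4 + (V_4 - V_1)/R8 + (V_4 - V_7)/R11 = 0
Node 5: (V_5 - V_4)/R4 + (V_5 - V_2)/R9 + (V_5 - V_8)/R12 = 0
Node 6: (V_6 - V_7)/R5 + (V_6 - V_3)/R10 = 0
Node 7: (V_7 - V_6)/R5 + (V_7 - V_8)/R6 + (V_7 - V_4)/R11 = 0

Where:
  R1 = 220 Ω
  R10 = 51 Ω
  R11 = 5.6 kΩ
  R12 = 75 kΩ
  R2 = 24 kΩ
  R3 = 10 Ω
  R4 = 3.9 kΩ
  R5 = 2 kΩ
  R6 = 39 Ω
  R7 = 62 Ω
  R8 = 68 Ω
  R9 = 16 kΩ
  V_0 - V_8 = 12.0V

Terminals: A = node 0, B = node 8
Nodal analysis, taking node 8 as the 0 V reference.
Source V1 fixes V_0 = 12 V.
KCL at each unknown node (sum of currents leaving = 0; resistances in Ω):
  Node 1: (V_1 - 12)/220 + (V_1 - V_2)/24000 + (V_1 - V_4)/68 = 0
  Node 2: (V_2 - V_1)/24000 + (V_2 - V_5)/16000 = 0
  Node 3: (V_3 - V_4)/10 + (V_3 - 12)/62 + (V_3 - V_6)/51 = 0
  Node 4: (V_4 - V_3)/10 + (V_4 - V_5)/3900 + (V_4 - V_1)/68 + (V_4 - V_7)/5600 = 0
  Node 5: (V_5 - V_4)/3900 + (V_5 - V_2)/16000 + (V_5 - 0)/75000 = 0
  Node 6: (V_6 - V_7)/2000 + (V_6 - V_3)/51 = 0
  Node 7: (V_7 - V_6)/2000 + (V_7 - 0)/39 + (V_7 - V_4)/5600 = 0
Collecting terms (coefficients in siemens):
  0.01929·V_1 - 0.00004167·V_2 - 0.01471·V_4 = 0.05455
  0.0001042·V_2 - 0.00004167·V_1 - 0.0000625·V_5 = 0
  0.1357·V_3 - 0.1·V_4 - 0.01961·V_6 = 0.1935
  0.1151·V_4 - 0.01471·V_1 - 0.1·V_3 - 0.0002564·V_5 - 0.0001786·V_7 = 0
  0.0003322·V_5 - 0.0000625·V_2 - 0.0002564·V_4 = 0
  0.02011·V_6 - 0.01961·V_3 - 0.0005·V_7 = 0
  0.02632·V_7 - 0.0001786·V_4 - 0.0005·V_6 = 0
Solving these 7 simultaneous equations (Gaussian elimination) gives:
  V_1 = 11.69 V, V_2 = 11.33 V, V_3 = 11.61 V, V_4 = 11.6 V
  V_5 = 11.08 V, V_6 = 11.33 V, V_7 = 0.2939 V
I_R11 = (V_4 - V_7)/R11 = (11.6 - 0.2939)/5600 = 0.002019 A
|I_R11| = 0.002019 A

Final answer: |I_R11| = 0.002019 A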